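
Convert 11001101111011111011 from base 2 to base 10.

Sum of powers of 2 for each 1-bit:
2^0 + 2^1 + 2^3 + 2^4 + 2^5 + 2^6 + 2^7 + 2^9 + 2^10 + 2^11 + 2^12 + 2^14 + 2^15 + 2^18 + 2^19
= 1 + 2 + 8 + 16 + 32 + 64 + 128 + 512 + 1024 + 2048 + 4096 + 16384 + 32768 + 262144 + 524288
= 843515



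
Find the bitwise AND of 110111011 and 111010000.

AND: 1 only when both bits are 1
  110111011
& 111010000
-----------
  110010000
Decimal: 443 & 464 = 400



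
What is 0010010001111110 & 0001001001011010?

AND: 1 only when both bits are 1
  0010010001111110
& 0001001001011010
------------------
  0000000001011010
Decimal: 9342 & 4698 = 90



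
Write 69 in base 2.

Using repeated division by 2:
69 ÷ 2 = 34 remainder 1
34 ÷ 2 = 17 remainder 0
17 ÷ 2 = 8 remainder 1
8 ÷ 2 = 4 remainder 0
4 ÷ 2 = 2 remainder 0
2 ÷ 2 = 1 remainder 0
1 ÷ 2 = 0 remainder 1
Reading remainders bottom to top: 1000101



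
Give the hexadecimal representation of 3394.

Using repeated division by 16 (digits 10–15 are A–F):
3394 ÷ 16 = 212 remainder 2
212 ÷ 16 = 13 remainder 4
13 ÷ 16 = 0 remainder 13 (D)
Reading remainders bottom to top: D42



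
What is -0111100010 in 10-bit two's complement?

Original: 0111100010
Step 1 - Invert all bits: 1000011101
Step 2 - Add 1: 1000011110
Verification: 0111100010 + 1000011110 = 10000000000; discarding the end carry (carry out of the top bit) leaves the 10-bit value 0000000000, as required for x + (-x)



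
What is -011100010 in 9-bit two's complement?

Original: 011100010
Step 1 - Invert all bits: 100011101
Step 2 - Add 1: 100011110
Verification: 011100010 + 100011110 = 1000000000; discarding the end carry (carry out of the top bit) leaves the 9-bit value 000000000, as required for x + (-x)



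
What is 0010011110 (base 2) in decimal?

Sum of powers of 2 for each 1-bit:
2^1 + 2^2 + 2^3 + 2^4 + 2^7
= 2 + 4 + 8 + 16 + 128
= 158



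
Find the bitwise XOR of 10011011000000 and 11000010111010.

XOR: 1 when bits differ
  10011011000000
^ 11000010111010
----------------
  01011001111010
Decimal: 9920 ^ 12474 = 5754



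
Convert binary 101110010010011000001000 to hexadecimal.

Group into 4-bit nibbles from right:
  1011 = B
  1001 = 9
  0010 = 2
  0110 = 6
  0000 = 0
  1000 = 8
Result: B92608



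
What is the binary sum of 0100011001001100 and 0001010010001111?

Add column by column from the right: bit + bit + carry-in; write the sum mod 2, carry 1 when the sum is 2 or 3.
carry:  0000100000011000
        0100011001001100
+       0001010010001111
------------------------
       00101101011011011
(the carry out of the leftmost column, 0, becomes the leading bit)
Decimal check:
  0100011001001100 = 16384 + 1024 + 512 + 64 + 8 + 4 = 17996
  0001010010001111 = 4096 + 1024 + 128 + 8 + 4 + 2 + 1 = 5263
  17996 + 5263 = 23259, and 00101101011011011 = 16384 + 4096 + 2048 + 512 + 128 + 64 + 16 + 8 + 2 + 1 = 23259 ✓



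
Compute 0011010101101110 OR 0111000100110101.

OR: 1 when either bit is 1
  0011010101101110
| 0111000100110101
------------------
  0111010101111111
Decimal: 13678 | 28981 = 30079



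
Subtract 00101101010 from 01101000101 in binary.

Method 1 - Direct subtraction (column by column from the right: bit − bit − borrow-in; if negative, add 2 and borrow 1 from the next column):
borrow: 01111110100
        01101000101
-       00101101010
-------------------
        00111011011

Method 2 - Add two's complement:
Two's complement of 00101101010: invert → 11010010101, add 1 → 11010010110
  01101000101
+ 11010010110
-------------
 100111011011  (end carry out of the top bit = 1)
Discarding the end carry: 00111011011
Decimal check:
  01101000101 = 512 + 256 + 64 + 4 + 1 = 837
  00101101010 = 256 + 64 + 32 + 8 + 2 = 362
  837 - 362 = 475, and 00111011011 = 256 + 128 + 64 + 16 + 8 + 2 + 1 = 475 ✓



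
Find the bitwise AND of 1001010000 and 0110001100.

AND: 1 only when both bits are 1
  1001010000
& 0110001100
------------
  0000000000
Decimal: 592 & 396 = 0



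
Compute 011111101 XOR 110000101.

XOR: 1 when bits differ
  011111101
^ 110000101
-----------
  101111000
Decimal: 253 ^ 389 = 376



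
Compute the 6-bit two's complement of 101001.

Original (sign bit 1, negative): 101001
Step 1 - Invert all bits: 010110
Step 2 - Add 1: 010111
Verification: 101001 + 010111 = 1000000; discarding the end carry (carry out of the top bit) leaves the 6-bit value 000000, as required for x + (-x)



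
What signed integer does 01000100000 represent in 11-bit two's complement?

Binary: 01000100000
Sign bit: 0 (non-negative)
Read directly as an unsigned value:
01000100000 = 512 + 32 = 544
Value: 544



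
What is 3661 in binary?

Using repeated division by 2:
3661 ÷ 2 = 1830 remainder 1
1830 ÷ 2 = 915 remainder 0
915 ÷ 2 = 457 remainder 1
457 ÷ 2 = 228 remainder 1
228 ÷ 2 = 114 remainder 0
114 ÷ 2 = 57 remainder 0
57 ÷ 2 = 28 remainder 1
28 ÷ 2 = 14 remainder 0
14 ÷ 2 = 7 remainder 0
7 ÷ 2 = 3 remainder 1
3 ÷ 2 = 1 remainder 1
1 ÷ 2 = 0 remainder 1
Reading remainders bottom to top: 111001001101



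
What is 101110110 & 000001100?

AND: 1 only when both bits are 1
  101110110
& 000001100
-----------
  000000100
Decimal: 374 & 12 = 4



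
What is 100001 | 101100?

OR: 1 when either bit is 1
  100001
| 101100
--------
  101101
Decimal: 33 | 44 = 45



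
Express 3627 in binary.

Using repeated division by 2:
3627 ÷ 2 = 1813 remainder 1
1813 ÷ 2 = 906 remainder 1
906 ÷ 2 = 453 remainder 0
453 ÷ 2 = 226 remainder 1
226 ÷ 2 = 113 remainder 0
113 ÷ 2 = 56 remainder 1
56 ÷ 2 = 28 remainder 0
28 ÷ 2 = 14 remainder 0
14 ÷ 2 = 7 remainder 0
7 ÷ 2 = 3 remainder 1
3 ÷ 2 = 1 remainder 1
1 ÷ 2 = 0 remainder 1
Reading remainders bottom to top: 111000101011



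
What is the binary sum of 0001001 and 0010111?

Add column by column from the right: bit + bit + carry-in; write the sum mod 2, carry 1 when the sum is 2 or 3.
carry:  0111110
        0001001
+       0010111
---------------
       00100000
(the carry out of the leftmost column, 0, becomes the leading bit)
Decimal check:
  0001001 = 8 + 1 = 9
  0010111 = 16 + 4 + 2 + 1 = 23
  9 + 23 = 32, and 00100000 = 32 ✓



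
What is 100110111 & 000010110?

AND: 1 only when both bits are 1
  100110111
& 000010110
-----------
  000010110
Decimal: 311 & 22 = 22



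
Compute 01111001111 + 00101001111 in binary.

Add column by column from the right: bit + bit + carry-in; write the sum mod 2, carry 1 when the sum is 2 or 3.
carry:  11110011110
        01111001111
+       00101001111
-------------------
       010100011110
(the carry out of the leftmost column, 0, becomes the leading bit)
Decimal check:
  01111001111 = 512 + 256 + 128 + 64 + 8 + 4 + 2 + 1 = 975
  00101001111 = 256 + 64 + 8 + 4 + 2 + 1 = 335
  975 + 335 = 1310, and 010100011110 = 1024 + 256 + 16 + 8 + 4 + 2 = 1310 ✓



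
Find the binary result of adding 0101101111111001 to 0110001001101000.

Add column by column from the right: bit + bit + carry-in; write the sum mod 2, carry 1 when the sum is 2 or 3.
carry:  1000011111110000
        0101101111111001
+       0110001001101000
------------------------
       01011111001100001
(the carry out of the leftmost column, 0, becomes the leading bit)
Decimal check:
  0101101111111001 = 16384 + 4096 + 2048 + 512 + 256 + 128 + 64 + 32 + 16 + 8 + 1 = 23545
  0110001001101000 = 16384 + 8192 + 512 + 64 + 32 + 8 = 25192
  23545 + 25192 = 48737, and 01011111001100001 = 32768 + 8192 + 4096 + 2048 + 1024 + 512 + 64 + 32 + 1 = 48737 ✓



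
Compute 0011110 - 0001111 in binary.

Method 1 - Direct subtraction (column by column from the right: bit − bit − borrow-in; if negative, add 2 and borrow 1 from the next column):
borrow: 0011110
        0011110
-       0001111
---------------
        0001111

Method 2 - Add two's complement:
Two's complement of 0001111: invert → 1110000, add 1 → 1110001
  0011110
+ 1110001
---------
 10001111  (end carry out of the top bit = 1)
Discarding the end carry: 0001111
Decimal check:
  0011110 = 16 + 8 + 4 + 2 = 30
  0001111 = 8 + 4 + 2 + 1 = 15
  30 - 15 = 15, and 0001111 = 8 + 4 + 2 + 1 = 15 ✓



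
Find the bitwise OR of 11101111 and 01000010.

OR: 1 when either bit is 1
  11101111
| 01000010
----------
  11101111
Decimal: 239 | 66 = 239



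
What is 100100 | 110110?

OR: 1 when either bit is 1
  100100
| 110110
--------
  110110
Decimal: 36 | 54 = 54



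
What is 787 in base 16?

Using repeated division by 16 (digits 10–15 are A–F):
787 ÷ 16 = 49 remainder 3
49 ÷ 16 = 3 remainder 1
3 ÷ 16 = 0 remainder 3
Reading remainders bottom to top: 313



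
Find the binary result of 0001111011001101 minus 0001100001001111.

Method 1 - Direct subtraction (column by column from the right: bit − bit − borrow-in; if negative, add 2 and borrow 1 from the next column):
borrow: 0000000011111100
        0001111011001101
-       0001100001001111
------------------------
        0000011001111110

Method 2 - Add two's complement:
Two's complement of 0001100001001111: invert → 1110011110110000, add 1 → 1110011110110001
  0001111011001101
+ 1110011110110001
------------------
 10000011001111110  (end carry out of the top bit = 1)
Discarding the end carry: 0000011001111110
Decimal check:
  0001111011001101 = 4096 + 2048 + 1024 + 512 + 128 + 64 + 8 + 4 + 1 = 7885
  0001100001001111 = 4096 + 2048 + 64 + 8 + 4 + 2 + 1 = 6223
  7885 - 6223 = 1662, and 0000011001111110 = 1024 + 512 + 64 + 32 + 16 + 8 + 4 + 2 = 1662 ✓



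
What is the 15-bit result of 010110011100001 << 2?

Original: 010110011100001 (decimal 11489)
Shift left by 2 positions
Append 2 zeros on the right and drop the 2 high bits that overflow the 15-bit width
Result: 011001110000100 (decimal 13188)
Equivalent: 11489 << 2 = 11489 × 2^2 = 45956, truncated to 15 bits = 13188



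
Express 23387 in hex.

Using repeated division by 16 (digits 10–15 are A–F):
23387 ÷ 16 = 1461 remainder 11 (B)
1461 ÷ 16 = 91 remainder 5
91 ÷ 16 = 5 remainder 11 (B)
5 ÷ 16 = 0 remainder 5
Reading remainders bottom to top: 5B5B



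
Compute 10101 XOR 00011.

XOR: 1 when bits differ
  10101
^ 00011
-------
  10110
Decimal: 21 ^ 3 = 22



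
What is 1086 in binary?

Using repeated division by 2:
1086 ÷ 2 = 543 remainder 0
543 ÷ 2 = 271 remainder 1
271 ÷ 2 = 135 remainder 1
135 ÷ 2 = 67 remainder 1
67 ÷ 2 = 33 remainder 1
33 ÷ 2 = 16 remainder 1
16 ÷ 2 = 8 remainder 0
8 ÷ 2 = 4 remainder 0
4 ÷ 2 = 2 remainder 0
2 ÷ 2 = 1 remainder 0
1 ÷ 2 = 0 remainder 1
Reading remainders bottom to top: 10000111110



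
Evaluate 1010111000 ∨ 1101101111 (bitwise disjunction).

OR: 1 when either bit is 1
  1010111000
| 1101101111
------------
  1111111111
Decimal: 696 | 879 = 1023



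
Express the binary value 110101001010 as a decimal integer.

Sum of powers of 2 for each 1-bit:
2^1 + 2^3 + 2^6 + 2^8 + 2^10 + 2^11
= 2 + 8 + 64 + 256 + 1024 + 2048
= 3402



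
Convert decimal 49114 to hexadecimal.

Using repeated division by 16 (digits 10–15 are A–F):
49114 ÷ 16 = 3069 remainder 10 (A)
3069 ÷ 16 = 191 remainder 13 (D)
191 ÷ 16 = 11 remainder 15 (F)
11 ÷ 16 = 0 remainder 11 (B)
Reading remainders bottom to top: BFDA



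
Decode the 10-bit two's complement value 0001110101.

Binary: 0001110101
Sign bit: 0 (non-negative)
Read directly as an unsigned value:
0001110101 = 64 + 32 + 16 + 4 + 1 = 117
Value: 117



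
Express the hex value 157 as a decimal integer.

Expand by place value (powers of 16):
157 = 1 × 16^2 + 5 × 16^1 + 7 × 16^0
= 1 × 256 + 5 × 16 + 7 × 1
= 256 + 80 + 7
= 343



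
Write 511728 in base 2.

Using repeated division by 2:
511728 ÷ 2 = 255864 remainder 0
255864 ÷ 2 = 127932 remainder 0
127932 ÷ 2 = 63966 remainder 0
63966 ÷ 2 = 31983 remainder 0
31983 ÷ 2 = 15991 remainder 1
15991 ÷ 2 = 7995 remainder 1
7995 ÷ 2 = 3997 remainder 1
3997 ÷ 2 = 1998 remainder 1
1998 ÷ 2 = 999 remainder 0
999 ÷ 2 = 499 remainder 1
499 ÷ 2 = 249 remainder 1
249 ÷ 2 = 124 remainder 1
124 ÷ 2 = 62 remainder 0
62 ÷ 2 = 31 remainder 0
31 ÷ 2 = 15 remainder 1
15 ÷ 2 = 7 remainder 1
7 ÷ 2 = 3 remainder 1
3 ÷ 2 = 1 remainder 1
1 ÷ 2 = 0 remainder 1
Reading remainders bottom to top: 1111100111011110000



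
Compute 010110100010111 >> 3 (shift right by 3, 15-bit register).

Original: 010110100010111 (decimal 11543)
Shift right by 3 positions
Drop the 3 low bits; fill with zeros on the left
Result: 000010110100010 (decimal 1442)
Equivalent: 11543 >> 3 = 11543 ÷ 2^3 = 1442



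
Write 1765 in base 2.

Using repeated division by 2:
1765 ÷ 2 = 882 remainder 1
882 ÷ 2 = 441 remainder 0
441 ÷ 2 = 220 remainder 1
220 ÷ 2 = 110 remainder 0
110 ÷ 2 = 55 remainder 0
55 ÷ 2 = 27 remainder 1
27 ÷ 2 = 13 remainder 1
13 ÷ 2 = 6 remainder 1
6 ÷ 2 = 3 remainder 0
3 ÷ 2 = 1 remainder 1
1 ÷ 2 = 0 remainder 1
Reading remainders bottom to top: 11011100101



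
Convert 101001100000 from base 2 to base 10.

Sum of powers of 2 for each 1-bit:
2^5 + 2^6 + 2^9 + 2^11
= 32 + 64 + 512 + 2048
= 2656



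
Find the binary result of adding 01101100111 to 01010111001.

Add column by column from the right: bit + bit + carry-in; write the sum mod 2, carry 1 when the sum is 2 or 3.
carry:  11111111110
        01101100111
+       01010111001
-------------------
       011000100000
(the carry out of the leftmost column, 0, becomes the leading bit)
Decimal check:
  01101100111 = 512 + 256 + 64 + 32 + 4 + 2 + 1 = 871
  01010111001 = 512 + 128 + 32 + 16 + 8 + 1 = 697
  871 + 697 = 1568, and 011000100000 = 1024 + 512 + 32 = 1568 ✓



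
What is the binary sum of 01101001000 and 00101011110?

Add column by column from the right: bit + bit + carry-in; write the sum mod 2, carry 1 when the sum is 2 or 3.
carry:  11010110000
        01101001000
+       00101011110
-------------------
       010010100110
(the carry out of the leftmost column, 0, becomes the leading bit)
Decimal check:
  01101001000 = 512 + 256 + 64 + 8 = 840
  00101011110 = 256 + 64 + 16 + 8 + 4 + 2 = 350
  840 + 350 = 1190, and 010010100110 = 1024 + 128 + 32 + 4 + 2 = 1190 ✓



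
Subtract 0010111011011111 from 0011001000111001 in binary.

Method 1 - Direct subtraction (column by column from the right: bit − bit − borrow-in; if negative, add 2 and borrow 1 from the next column):
borrow: 0001111110111100
        0011001000111001
-       0010111011011111
------------------------
        0000001101011010

Method 2 - Add two's complement:
Two's complement of 0010111011011111: invert → 1101000100100000, add 1 → 1101000100100001
  0011001000111001
+ 1101000100100001
------------------
 10000001101011010  (end carry out of the top bit = 1)
Discarding the end carry: 0000001101011010
Decimal check:
  0011001000111001 = 8192 + 4096 + 512 + 32 + 16 + 8 + 1 = 12857
  0010111011011111 = 8192 + 2048 + 1024 + 512 + 128 + 64 + 16 + 8 + 4 + 2 + 1 = 11999
  12857 - 11999 = 858, and 0000001101011010 = 512 + 256 + 64 + 16 + 8 + 2 = 858 ✓



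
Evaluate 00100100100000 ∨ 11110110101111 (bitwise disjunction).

OR: 1 when either bit is 1
  00100100100000
| 11110110101111
----------------
  11110110101111
Decimal: 2336 | 15791 = 15791



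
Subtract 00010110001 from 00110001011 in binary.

Method 1 - Direct subtraction (column by column from the right: bit − bit − borrow-in; if negative, add 2 and borrow 1 from the next column):
borrow: 00111100000
        00110001011
-       00010110001
-------------------
        00011011010

Method 2 - Add two's complement:
Two's complement of 00010110001: invert → 11101001110, add 1 → 11101001111
  00110001011
+ 11101001111
-------------
 100011011010  (end carry out of the top bit = 1)
Discarding the end carry: 00011011010
Decimal check:
  00110001011 = 256 + 128 + 8 + 2 + 1 = 395
  00010110001 = 128 + 32 + 16 + 1 = 177
  395 - 177 = 218, and 00011011010 = 128 + 64 + 16 + 8 + 2 = 218 ✓



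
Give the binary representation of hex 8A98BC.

Convert each hex digit to 4 bits:
  8 = 1000
  A = 1010
  9 = 1001
  8 = 1000
  B = 1011
  C = 1100
Concatenate: 100010101001100010111100



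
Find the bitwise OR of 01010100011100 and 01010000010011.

OR: 1 when either bit is 1
  01010100011100
| 01010000010011
----------------
  01010100011111
Decimal: 5404 | 5139 = 5407



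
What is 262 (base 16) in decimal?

Expand by place value (powers of 16):
262 = 2 × 16^2 + 6 × 16^1 + 2 × 16^0
= 2 × 256 + 6 × 16 + 2 × 1
= 512 + 96 + 2
= 610



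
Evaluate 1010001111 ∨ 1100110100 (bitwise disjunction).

OR: 1 when either bit is 1
  1010001111
| 1100110100
------------
  1110111111
Decimal: 655 | 820 = 959



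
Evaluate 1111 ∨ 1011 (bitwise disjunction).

OR: 1 when either bit is 1
  1111
| 1011
------
  1111
Decimal: 15 | 11 = 15



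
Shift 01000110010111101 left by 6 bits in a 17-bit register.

Original: 01000110010111101 (decimal 36029)
Shift left by 6 positions
Append 6 zeros on the right and drop the 6 high bits that overflow the 17-bit width
Result: 10010111101000000 (decimal 77632)
Equivalent: 36029 << 6 = 36029 × 2^6 = 2305856, truncated to 17 bits = 77632



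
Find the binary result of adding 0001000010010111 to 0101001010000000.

Add column by column from the right: bit + bit + carry-in; write the sum mod 2, carry 1 when the sum is 2 or 3.
carry:  0010000100000000
        0001000010010111
+       0101001010000000
------------------------
       00110001100010111
(the carry out of the leftmost column, 0, becomes the leading bit)
Decimal check:
  0001000010010111 = 4096 + 128 + 16 + 4 + 2 + 1 = 4247
  0101001010000000 = 16384 + 4096 + 512 + 128 = 21120
  4247 + 21120 = 25367, and 00110001100010111 = 16384 + 8192 + 512 + 256 + 16 + 4 + 2 + 1 = 25367 ✓



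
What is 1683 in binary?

Using repeated division by 2:
1683 ÷ 2 = 841 remainder 1
841 ÷ 2 = 420 remainder 1
420 ÷ 2 = 210 remainder 0
210 ÷ 2 = 105 remainder 0
105 ÷ 2 = 52 remainder 1
52 ÷ 2 = 26 remainder 0
26 ÷ 2 = 13 remainder 0
13 ÷ 2 = 6 remainder 1
6 ÷ 2 = 3 remainder 0
3 ÷ 2 = 1 remainder 1
1 ÷ 2 = 0 remainder 1
Reading remainders bottom to top: 11010010011



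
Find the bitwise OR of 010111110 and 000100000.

OR: 1 when either bit is 1
  010111110
| 000100000
-----------
  010111110
Decimal: 190 | 32 = 190



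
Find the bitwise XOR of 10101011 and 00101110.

XOR: 1 when bits differ
  10101011
^ 00101110
----------
  10000101
Decimal: 171 ^ 46 = 133



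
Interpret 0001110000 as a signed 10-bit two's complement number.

Binary: 0001110000
Sign bit: 0 (non-negative)
Read directly as an unsigned value:
0001110000 = 64 + 32 + 16 = 112
Value: 112



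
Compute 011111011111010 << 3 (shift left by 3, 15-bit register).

Original: 011111011111010 (decimal 16122)
Shift left by 3 positions
Append 3 zeros on the right and drop the 3 high bits that overflow the 15-bit width
Result: 111011111010000 (decimal 30672)
Equivalent: 16122 << 3 = 16122 × 2^3 = 128976, truncated to 15 bits = 30672



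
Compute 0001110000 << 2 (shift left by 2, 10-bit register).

Original: 0001110000 (decimal 112)
Shift left by 2 positions
Append 2 zeros on the right
Result: 0111000000 (decimal 448)
Equivalent: 112 << 2 = 112 × 2^2 = 448



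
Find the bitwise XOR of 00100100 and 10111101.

XOR: 1 when bits differ
  00100100
^ 10111101
----------
  10011001
Decimal: 36 ^ 189 = 153



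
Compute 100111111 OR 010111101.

OR: 1 when either bit is 1
  100111111
| 010111101
-----------
  110111111
Decimal: 319 | 189 = 447



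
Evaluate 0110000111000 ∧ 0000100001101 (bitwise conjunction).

AND: 1 only when both bits are 1
  0110000111000
& 0000100001101
---------------
  0000000001000
Decimal: 3128 & 269 = 8



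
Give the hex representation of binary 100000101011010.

Group into 4-bit nibbles from right:
  0100 = 4
  0001 = 1
  0101 = 5
  1010 = A
Result: 415A



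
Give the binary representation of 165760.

Using repeated division by 2:
165760 ÷ 2 = 82880 remainder 0
82880 ÷ 2 = 41440 remainder 0
41440 ÷ 2 = 20720 remainder 0
20720 ÷ 2 = 10360 remainder 0
10360 ÷ 2 = 5180 remainder 0
5180 ÷ 2 = 2590 remainder 0
2590 ÷ 2 = 1295 remainder 0
1295 ÷ 2 = 647 remainder 1
647 ÷ 2 = 323 remainder 1
323 ÷ 2 = 161 remainder 1
161 ÷ 2 = 80 remainder 1
80 ÷ 2 = 40 remainder 0
40 ÷ 2 = 20 remainder 0
20 ÷ 2 = 10 remainder 0
10 ÷ 2 = 5 remainder 0
5 ÷ 2 = 2 remainder 1
2 ÷ 2 = 1 remainder 0
1 ÷ 2 = 0 remainder 1
Reading remainders bottom to top: 101000011110000000



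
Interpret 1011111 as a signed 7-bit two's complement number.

Binary: 1011111
Sign bit: 1 (negative)
Invert: 0100000
Add 1:  0100001
Magnitude: 0100001 = 32 + 1 = 33
Value: -33



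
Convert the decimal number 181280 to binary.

Using repeated division by 2:
181280 ÷ 2 = 90640 remainder 0
90640 ÷ 2 = 45320 remainder 0
45320 ÷ 2 = 22660 remainder 0
22660 ÷ 2 = 11330 remainder 0
11330 ÷ 2 = 5665 remainder 0
5665 ÷ 2 = 2832 remainder 1
2832 ÷ 2 = 1416 remainder 0
1416 ÷ 2 = 708 remainder 0
708 ÷ 2 = 354 remainder 0
354 ÷ 2 = 177 remainder 0
177 ÷ 2 = 88 remainder 1
88 ÷ 2 = 44 remainder 0
44 ÷ 2 = 22 remainder 0
22 ÷ 2 = 11 remainder 0
11 ÷ 2 = 5 remainder 1
5 ÷ 2 = 2 remainder 1
2 ÷ 2 = 1 remainder 0
1 ÷ 2 = 0 remainder 1
Reading remainders bottom to top: 101100010000100000



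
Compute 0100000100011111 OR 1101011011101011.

OR: 1 when either bit is 1
  0100000100011111
| 1101011011101011
------------------
  1101011111111111
Decimal: 16671 | 55019 = 55295



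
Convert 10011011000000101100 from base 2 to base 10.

Sum of powers of 2 for each 1-bit:
2^2 + 2^3 + 2^5 + 2^12 + 2^13 + 2^15 + 2^16 + 2^19
= 4 + 8 + 32 + 4096 + 8192 + 32768 + 65536 + 524288
= 634924



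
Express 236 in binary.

Using repeated division by 2:
236 ÷ 2 = 118 remainder 0
118 ÷ 2 = 59 remainder 0
59 ÷ 2 = 29 remainder 1
29 ÷ 2 = 14 remainder 1
14 ÷ 2 = 7 remainder 0
7 ÷ 2 = 3 remainder 1
3 ÷ 2 = 1 remainder 1
1 ÷ 2 = 0 remainder 1
Reading remainders bottom to top: 11101100



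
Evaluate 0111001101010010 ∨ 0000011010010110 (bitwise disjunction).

OR: 1 when either bit is 1
  0111001101010010
| 0000011010010110
------------------
  0111011111010110
Decimal: 29522 | 1686 = 30678



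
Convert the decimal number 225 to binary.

Using repeated division by 2:
225 ÷ 2 = 112 remainder 1
112 ÷ 2 = 56 remainder 0
56 ÷ 2 = 28 remainder 0
28 ÷ 2 = 14 remainder 0
14 ÷ 2 = 7 remainder 0
7 ÷ 2 = 3 remainder 1
3 ÷ 2 = 1 remainder 1
1 ÷ 2 = 0 remainder 1
Reading remainders bottom to top: 11100001



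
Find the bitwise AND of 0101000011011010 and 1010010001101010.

AND: 1 only when both bits are 1
  0101000011011010
& 1010010001101010
------------------
  0000000001001010
Decimal: 20698 & 42090 = 74



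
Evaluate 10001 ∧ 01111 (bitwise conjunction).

AND: 1 only when both bits are 1
  10001
& 01111
-------
  00001
Decimal: 17 & 15 = 1



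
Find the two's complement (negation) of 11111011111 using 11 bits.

Original (sign bit 1, negative): 11111011111
Step 1 - Invert all bits: 00000100000
Step 2 - Add 1: 00000100001
Verification: 11111011111 + 00000100001 = 100000000000; discarding the end carry (carry out of the top bit) leaves the 11-bit value 00000000000, as required for x + (-x)



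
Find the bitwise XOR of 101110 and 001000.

XOR: 1 when bits differ
  101110
^ 001000
--------
  100110
Decimal: 46 ^ 8 = 38



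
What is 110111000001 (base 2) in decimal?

Sum of powers of 2 for each 1-bit:
2^0 + 2^6 + 2^7 + 2^8 + 2^10 + 2^11
= 1 + 64 + 128 + 256 + 1024 + 2048
= 3521



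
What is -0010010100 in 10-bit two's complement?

Original: 0010010100
Step 1 - Invert all bits: 1101101011
Step 2 - Add 1: 1101101100
Verification: 0010010100 + 1101101100 = 10000000000; discarding the end carry (carry out of the top bit) leaves the 10-bit value 0000000000, as required for x + (-x)



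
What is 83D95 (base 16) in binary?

Convert each hex digit to 4 bits:
  8 = 1000
  3 = 0011
  D = 1101
  9 = 1001
  5 = 0101
Concatenate: 10000011110110010101



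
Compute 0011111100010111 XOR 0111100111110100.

XOR: 1 when bits differ
  0011111100010111
^ 0111100111110100
------------------
  0100011011100011
Decimal: 16151 ^ 31220 = 18147



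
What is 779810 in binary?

Using repeated division by 2:
779810 ÷ 2 = 389905 remainder 0
389905 ÷ 2 = 194952 remainder 1
194952 ÷ 2 = 97476 remainder 0
97476 ÷ 2 = 48738 remainder 0
48738 ÷ 2 = 24369 remainder 0
24369 ÷ 2 = 12184 remainder 1
12184 ÷ 2 = 6092 remainder 0
6092 ÷ 2 = 3046 remainder 0
3046 ÷ 2 = 1523 remainder 0
1523 ÷ 2 = 761 remainder 1
761 ÷ 2 = 380 remainder 1
380 ÷ 2 = 190 remainder 0
190 ÷ 2 = 95 remainder 0
95 ÷ 2 = 47 remainder 1
47 ÷ 2 = 23 remainder 1
23 ÷ 2 = 11 remainder 1
11 ÷ 2 = 5 remainder 1
5 ÷ 2 = 2 remainder 1
2 ÷ 2 = 1 remainder 0
1 ÷ 2 = 0 remainder 1
Reading remainders bottom to top: 10111110011000100010



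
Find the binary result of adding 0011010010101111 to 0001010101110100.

Add column by column from the right: bit + bit + carry-in; write the sum mod 2, carry 1 when the sum is 2 or 3.
carry:  0110101111111000
        0011010010101111
+       0001010101110100
------------------------
       00100101000100011
(the carry out of the leftmost column, 0, becomes the leading bit)
Decimal check:
  0011010010101111 = 8192 + 4096 + 1024 + 128 + 32 + 8 + 4 + 2 + 1 = 13487
  0001010101110100 = 4096 + 1024 + 256 + 64 + 32 + 16 + 4 = 5492
  13487 + 5492 = 18979, and 00100101000100011 = 16384 + 2048 + 512 + 32 + 2 + 1 = 18979 ✓



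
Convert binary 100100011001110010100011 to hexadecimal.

Group into 4-bit nibbles from right:
  1001 = 9
  0001 = 1
  1001 = 9
  1100 = C
  1010 = A
  0011 = 3
Result: 919CA3



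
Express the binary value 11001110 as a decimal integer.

Sum of powers of 2 for each 1-bit:
2^1 + 2^2 + 2^3 + 2^6 + 2^7
= 2 + 4 + 8 + 64 + 128
= 206



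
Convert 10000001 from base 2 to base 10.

Sum of powers of 2 for each 1-bit:
2^0 + 2^7
= 1 + 128
= 129



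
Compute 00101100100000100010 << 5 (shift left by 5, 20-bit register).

Original: 00101100100000100010 (decimal 182306)
Shift left by 5 positions
Append 5 zeros on the right and drop the 5 high bits that overflow the 20-bit width
Result: 10010000010001000000 (decimal 590912)
Equivalent: 182306 << 5 = 182306 × 2^5 = 5833792, truncated to 20 bits = 590912



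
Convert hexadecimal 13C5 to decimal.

Expand by place value (powers of 16):
Digit values: C = 12
13C5 = 1 × 16^3 + 3 × 16^2 + 12 × 16^1 + 5 × 16^0
= 1 × 4096 + 3 × 256 + 12 × 16 + 5 × 1
= 4096 + 768 + 192 + 5
= 5061



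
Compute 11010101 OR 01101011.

OR: 1 when either bit is 1
  11010101
| 01101011
----------
  11111111
Decimal: 213 | 107 = 255



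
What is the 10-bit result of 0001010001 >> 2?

Original: 0001010001 (decimal 81)
Shift right by 2 positions
Drop the 2 low bits; fill with zeros on the left
Result: 0000010100 (decimal 20)
Equivalent: 81 >> 2 = 81 ÷ 2^2 = 20



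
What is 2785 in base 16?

Using repeated division by 16 (digits 10–15 are A–F):
2785 ÷ 16 = 174 remainder 1
174 ÷ 16 = 10 remainder 14 (E)
10 ÷ 16 = 0 remainder 10 (A)
Reading remainders bottom to top: AE1



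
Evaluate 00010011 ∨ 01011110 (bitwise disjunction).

OR: 1 when either bit is 1
  00010011
| 01011110
----------
  01011111
Decimal: 19 | 94 = 95



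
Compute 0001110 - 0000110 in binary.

Method 1 - Direct subtraction (column by column from the right: bit − bit − borrow-in; if negative, add 2 and borrow 1 from the next column):
borrow: 0000000
        0001110
-       0000110
---------------
        0001000

Method 2 - Add two's complement:
Two's complement of 0000110: invert → 1111001, add 1 → 1111010
  0001110
+ 1111010
---------
 10001000  (end carry out of the top bit = 1)
Discarding the end carry: 0001000
Decimal check:
  0001110 = 8 + 4 + 2 = 14
  0000110 = 4 + 2 = 6
  14 - 6 = 8, and 0001000 = 8 ✓



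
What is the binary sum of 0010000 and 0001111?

Add column by column from the right: bit + bit + carry-in; write the sum mod 2, carry 1 when the sum is 2 or 3.
carry:  0000000
        0010000
+       0001111
---------------
       00011111
(the carry out of the leftmost column, 0, becomes the leading bit)
Decimal check:
  0010000 = 16
  0001111 = 8 + 4 + 2 + 1 = 15
  16 + 15 = 31, and 00011111 = 16 + 8 + 4 + 2 + 1 = 31 ✓



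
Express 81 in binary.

Using repeated division by 2:
81 ÷ 2 = 40 remainder 1
40 ÷ 2 = 20 remainder 0
20 ÷ 2 = 10 remainder 0
10 ÷ 2 = 5 remainder 0
5 ÷ 2 = 2 remainder 1
2 ÷ 2 = 1 remainder 0
1 ÷ 2 = 0 remainder 1
Reading remainders bottom to top: 1010001



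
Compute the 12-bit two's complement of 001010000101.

Original: 001010000101
Step 1 - Invert all bits: 110101111010
Step 2 - Add 1: 110101111011
Verification: 001010000101 + 110101111011 = 1000000000000; discarding the end carry (carry out of the top bit) leaves the 12-bit value 000000000000, as required for x + (-x)



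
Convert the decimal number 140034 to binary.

Using repeated division by 2:
140034 ÷ 2 = 70017 remainder 0
70017 ÷ 2 = 35008 remainder 1
35008 ÷ 2 = 17504 remainder 0
17504 ÷ 2 = 8752 remainder 0
8752 ÷ 2 = 4376 remainder 0
4376 ÷ 2 = 2188 remainder 0
2188 ÷ 2 = 1094 remainder 0
1094 ÷ 2 = 547 remainder 0
547 ÷ 2 = 273 remainder 1
273 ÷ 2 = 136 remainder 1
136 ÷ 2 = 68 remainder 0
68 ÷ 2 = 34 remainder 0
34 ÷ 2 = 17 remainder 0
17 ÷ 2 = 8 remainder 1
8 ÷ 2 = 4 remainder 0
4 ÷ 2 = 2 remainder 0
2 ÷ 2 = 1 remainder 0
1 ÷ 2 = 0 remainder 1
Reading remainders bottom to top: 100010001100000010



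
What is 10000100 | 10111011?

OR: 1 when either bit is 1
  10000100
| 10111011
----------
  10111111
Decimal: 132 | 187 = 191



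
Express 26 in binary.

Using repeated division by 2:
26 ÷ 2 = 13 remainder 0
13 ÷ 2 = 6 remainder 1
6 ÷ 2 = 3 remainder 0
3 ÷ 2 = 1 remainder 1
1 ÷ 2 = 0 remainder 1
Reading remainders bottom to top: 11010



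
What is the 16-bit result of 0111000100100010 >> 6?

Original: 0111000100100010 (decimal 28962)
Shift right by 6 positions
Drop the 6 low bits; fill with zeros on the left
Result: 0000000111000100 (decimal 452)
Equivalent: 28962 >> 6 = 28962 ÷ 2^6 = 452



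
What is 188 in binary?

Using repeated division by 2:
188 ÷ 2 = 94 remainder 0
94 ÷ 2 = 47 remainder 0
47 ÷ 2 = 23 remainder 1
23 ÷ 2 = 11 remainder 1
11 ÷ 2 = 5 remainder 1
5 ÷ 2 = 2 remainder 1
2 ÷ 2 = 1 remainder 0
1 ÷ 2 = 0 remainder 1
Reading remainders bottom to top: 10111100



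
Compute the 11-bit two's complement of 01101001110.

Original: 01101001110
Step 1 - Invert all bits: 10010110001
Step 2 - Add 1: 10010110010
Verification: 01101001110 + 10010110010 = 100000000000; discarding the end carry (carry out of the top bit) leaves the 11-bit value 00000000000, as required for x + (-x)



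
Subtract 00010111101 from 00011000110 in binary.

Method 1 - Direct subtraction (column by column from the right: bit − bit − borrow-in; if negative, add 2 and borrow 1 from the next column):
borrow: 00001110010
        00011000110
-       00010111101
-------------------
        00000001001

Method 2 - Add two's complement:
Two's complement of 00010111101: invert → 11101000010, add 1 → 11101000011
  00011000110
+ 11101000011
-------------
 100000001001  (end carry out of the top bit = 1)
Discarding the end carry: 00000001001
Decimal check:
  00011000110 = 128 + 64 + 4 + 2 = 198
  00010111101 = 128 + 32 + 16 + 8 + 4 + 1 = 189
  198 - 189 = 9, and 00000001001 = 8 + 1 = 9 ✓



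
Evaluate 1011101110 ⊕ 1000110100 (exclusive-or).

XOR: 1 when bits differ
  1011101110
^ 1000110100
------------
  0011011010
Decimal: 750 ^ 564 = 218



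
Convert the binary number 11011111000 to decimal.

Sum of powers of 2 for each 1-bit:
2^3 + 2^4 + 2^5 + 2^6 + 2^7 + 2^9 + 2^10
= 8 + 16 + 32 + 64 + 128 + 512 + 1024
= 1784



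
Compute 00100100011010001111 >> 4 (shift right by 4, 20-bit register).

Original: 00100100011010001111 (decimal 149135)
Shift right by 4 positions
Drop the 4 low bits; fill with zeros on the left
Result: 00000010010001101000 (decimal 9320)
Equivalent: 149135 >> 4 = 149135 ÷ 2^4 = 9320



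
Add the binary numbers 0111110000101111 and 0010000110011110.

Add column by column from the right: bit + bit + carry-in; write the sum mod 2, carry 1 when the sum is 2 or 3.
carry:  1100000001111100
        0111110000101111
+       0010000110011110
------------------------
       01001110111001101
(the carry out of the leftmost column, 0, becomes the leading bit)
Decimal check:
  0111110000101111 = 16384 + 8192 + 4096 + 2048 + 1024 + 32 + 8 + 4 + 2 + 1 = 31791
  0010000110011110 = 8192 + 256 + 128 + 16 + 8 + 4 + 2 = 8606
  31791 + 8606 = 40397, and 01001110111001101 = 32768 + 4096 + 2048 + 1024 + 256 + 128 + 64 + 8 + 4 + 1 = 40397 ✓



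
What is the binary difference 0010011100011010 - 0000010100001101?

Method 1 - Direct subtraction (column by column from the right: bit − bit − borrow-in; if negative, add 2 and borrow 1 from the next column):
borrow: 0000000000011010
        0010011100011010
-       0000010100001101
------------------------
        0010001000001101

Method 2 - Add two's complement:
Two's complement of 0000010100001101: invert → 1111101011110010, add 1 → 1111101011110011
  0010011100011010
+ 1111101011110011
------------------
 10010001000001101  (end carry out of the top bit = 1)
Discarding the end carry: 0010001000001101
Decimal check:
  0010011100011010 = 8192 + 1024 + 512 + 256 + 16 + 8 + 2 = 10010
  0000010100001101 = 1024 + 256 + 8 + 4 + 1 = 1293
  10010 - 1293 = 8717, and 0010001000001101 = 8192 + 512 + 8 + 4 + 1 = 8717 ✓



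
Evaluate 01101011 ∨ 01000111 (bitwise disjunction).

OR: 1 when either bit is 1
  01101011
| 01000111
----------
  01101111
Decimal: 107 | 71 = 111



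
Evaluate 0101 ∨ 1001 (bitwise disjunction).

OR: 1 when either bit is 1
  0101
| 1001
------
  1101
Decimal: 5 | 9 = 13



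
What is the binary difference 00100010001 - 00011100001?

Method 1 - Direct subtraction (column by column from the right: bit − bit − borrow-in; if negative, add 2 and borrow 1 from the next column):
borrow: 00111000000
        00100010001
-       00011100001
-------------------
        00000110000

Method 2 - Add two's complement:
Two's complement of 00011100001: invert → 11100011110, add 1 → 11100011111
  00100010001
+ 11100011111
-------------
 100000110000  (end carry out of the top bit = 1)
Discarding the end carry: 00000110000
Decimal check:
  00100010001 = 256 + 16 + 1 = 273
  00011100001 = 128 + 64 + 32 + 1 = 225
  273 - 225 = 48, and 00000110000 = 32 + 16 = 48 ✓



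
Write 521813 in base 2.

Using repeated division by 2:
521813 ÷ 2 = 260906 remainder 1
260906 ÷ 2 = 130453 remainder 0
130453 ÷ 2 = 65226 remainder 1
65226 ÷ 2 = 32613 remainder 0
32613 ÷ 2 = 16306 remainder 1
16306 ÷ 2 = 8153 remainder 0
8153 ÷ 2 = 4076 remainder 1
4076 ÷ 2 = 2038 remainder 0
2038 ÷ 2 = 1019 remainder 0
1019 ÷ 2 = 509 remainder 1
509 ÷ 2 = 254 remainder 1
254 ÷ 2 = 127 remainder 0
127 ÷ 2 = 63 remainder 1
63 ÷ 2 = 31 remainder 1
31 ÷ 2 = 15 remainder 1
15 ÷ 2 = 7 remainder 1
7 ÷ 2 = 3 remainder 1
3 ÷ 2 = 1 remainder 1
1 ÷ 2 = 0 remainder 1
Reading remainders bottom to top: 1111111011001010101



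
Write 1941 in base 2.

Using repeated division by 2:
1941 ÷ 2 = 970 remainder 1
970 ÷ 2 = 485 remainder 0
485 ÷ 2 = 242 remainder 1
242 ÷ 2 = 121 remainder 0
121 ÷ 2 = 60 remainder 1
60 ÷ 2 = 30 remainder 0
30 ÷ 2 = 15 remainder 0
15 ÷ 2 = 7 remainder 1
7 ÷ 2 = 3 remainder 1
3 ÷ 2 = 1 remainder 1
1 ÷ 2 = 0 remainder 1
Reading remainders bottom to top: 11110010101



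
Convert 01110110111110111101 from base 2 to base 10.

Sum of powers of 2 for each 1-bit:
2^0 + 2^2 + 2^3 + 2^4 + 2^5 + 2^7 + 2^8 + 2^9 + 2^10 + 2^11 + 2^13 + 2^14 + 2^16 + 2^17 + 2^18
= 1 + 4 + 8 + 16 + 32 + 128 + 256 + 512 + 1024 + 2048 + 8192 + 16384 + 65536 + 131072 + 262144
= 487357



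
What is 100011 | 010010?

OR: 1 when either bit is 1
  100011
| 010010
--------
  110011
Decimal: 35 | 18 = 51



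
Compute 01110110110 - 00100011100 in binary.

Method 1 - Direct subtraction (column by column from the right: bit − bit − borrow-in; if negative, add 2 and borrow 1 from the next column):
borrow: 00000110000
        01110110110
-       00100011100
-------------------
        01010011010

Method 2 - Add two's complement:
Two's complement of 00100011100: invert → 11011100011, add 1 → 11011100100
  01110110110
+ 11011100100
-------------
 101010011010  (end carry out of the top bit = 1)
Discarding the end carry: 01010011010
Decimal check:
  01110110110 = 512 + 256 + 128 + 32 + 16 + 4 + 2 = 950
  00100011100 = 256 + 16 + 8 + 4 = 284
  950 - 284 = 666, and 01010011010 = 512 + 128 + 16 + 8 + 2 = 666 ✓



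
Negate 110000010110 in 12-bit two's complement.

Original (sign bit 1, negative): 110000010110
Step 1 - Invert all bits: 001111101001
Step 2 - Add 1: 001111101010
Verification: 110000010110 + 001111101010 = 1000000000000; discarding the end carry (carry out of the top bit) leaves the 12-bit value 000000000000, as required for x + (-x)



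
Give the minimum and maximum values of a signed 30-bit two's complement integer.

For 30-bit two's complement:
Minimum: -2^29 = -536870912
Maximum: 2^29 - 1 = 536870911



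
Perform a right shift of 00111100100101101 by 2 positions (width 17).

Original: 00111100100101101 (decimal 31021)
Shift right by 2 positions
Drop the 2 low bits; fill with zeros on the left
Result: 00001111001001011 (decimal 7755)
Equivalent: 31021 >> 2 = 31021 ÷ 2^2 = 7755



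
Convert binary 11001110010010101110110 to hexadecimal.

Group into 4-bit nibbles from right:
  0110 = 6
  0111 = 7
  0010 = 2
  0101 = 5
  0111 = 7
  0110 = 6
Result: 672576



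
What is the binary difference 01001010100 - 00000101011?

Method 1 - Direct subtraction (column by column from the right: bit − bit − borrow-in; if negative, add 2 and borrow 1 from the next column):
borrow: 00001010110
        01001010100
-       00000101011
-------------------
        01000101001

Method 2 - Add two's complement:
Two's complement of 00000101011: invert → 11111010100, add 1 → 11111010101
  01001010100
+ 11111010101
-------------
 101000101001  (end carry out of the top bit = 1)
Discarding the end carry: 01000101001
Decimal check:
  01001010100 = 512 + 64 + 16 + 4 = 596
  00000101011 = 32 + 8 + 2 + 1 = 43
  596 - 43 = 553, and 01000101001 = 512 + 32 + 8 + 1 = 553 ✓



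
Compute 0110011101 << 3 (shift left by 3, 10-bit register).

Original: 0110011101 (decimal 413)
Shift left by 3 positions
Append 3 zeros on the right and drop the 3 high bits that overflow the 10-bit width
Result: 0011101000 (decimal 232)
Equivalent: 413 << 3 = 413 × 2^3 = 3304, truncated to 10 bits = 232



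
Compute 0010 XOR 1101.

XOR: 1 when bits differ
  0010
^ 1101
------
  1111
Decimal: 2 ^ 13 = 15



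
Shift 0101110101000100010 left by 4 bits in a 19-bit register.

Original: 0101110101000100010 (decimal 191010)
Shift left by 4 positions
Append 4 zeros on the right and drop the 4 high bits that overflow the 19-bit width
Result: 1101010001000100000 (decimal 434720)
Equivalent: 191010 << 4 = 191010 × 2^4 = 3056160, truncated to 19 bits = 434720



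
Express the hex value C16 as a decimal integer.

Expand by place value (powers of 16):
Digit values: C = 12
C16 = 12 × 16^2 + 1 × 16^1 + 6 × 16^0
= 12 × 256 + 1 × 16 + 6 × 1
= 3072 + 16 + 6
= 3094



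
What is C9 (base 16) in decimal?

Expand by place value (powers of 16):
Digit values: C = 12
C9 = 12 × 16^1 + 9 × 16^0
= 12 × 16 + 9 × 1
= 192 + 9
= 201



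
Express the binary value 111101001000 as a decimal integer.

Sum of powers of 2 for each 1-bit:
2^3 + 2^6 + 2^8 + 2^9 + 2^10 + 2^11
= 8 + 64 + 256 + 512 + 1024 + 2048
= 3912

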